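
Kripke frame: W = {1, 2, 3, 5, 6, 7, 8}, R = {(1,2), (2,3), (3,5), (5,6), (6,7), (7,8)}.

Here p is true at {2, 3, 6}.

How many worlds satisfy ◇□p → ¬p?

1: ◇□p is T, ¬p is T. ✓
2: ◇□p is F, ¬p is F. ✓
3: ◇□p is T, ¬p is F. ✗
5: ◇□p is F, ¬p is T. ✓
6: ◇□p is F, ¬p is F. ✓
7: ◇□p is T, ¬p is T. ✓
8: ◇□p is F, ¬p is T. ✓
Satisfying worlds: {1, 2, 5, 6, 7, 8}.

6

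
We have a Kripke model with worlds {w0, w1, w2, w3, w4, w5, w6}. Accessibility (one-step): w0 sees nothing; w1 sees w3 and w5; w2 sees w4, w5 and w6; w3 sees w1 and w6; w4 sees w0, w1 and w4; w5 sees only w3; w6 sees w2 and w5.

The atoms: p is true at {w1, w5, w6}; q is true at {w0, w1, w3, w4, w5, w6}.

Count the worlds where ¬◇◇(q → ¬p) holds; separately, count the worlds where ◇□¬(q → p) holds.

For ¬◇◇(q → ¬p):
w0: ◇◇(q → ¬p) is F. ✓
w1: ◇◇(q → ¬p) is T. ✗
w2: ◇◇(q → ¬p) is T. ✗
w3: ◇◇(q → ¬p) is T. ✗
w4: ◇◇(q → ¬p) is T. ✗
w5: ◇◇(q → ¬p) is F. ✓
w6: ◇◇(q → ¬p) is T. ✗
— 2 worlds.
For ◇□¬(q → p):
w0: no successors, so ◇□¬(q → p) fails. ✗
w1: successors {w3, w5}; □¬(q → p) there: w3:F, w5:T. ✓
w2: successors {w4, w5, w6}; □¬(q → p) there: w4:F, w5:T, w6:F. ✓
w3: successors {w1, w6}; □¬(q → p) there: w1:F, w6:F. ✗
w4: successors {w0, w1, w4}; □¬(q → p) there: w0:T, w1:F, w4:F. ✓
w5: successors {w3}; □¬(q → p) there: w3:F. ✗
w6: successors {w2, w5}; □¬(q → p) there: w2:F, w5:T. ✓
— 4 worlds.

2 and 4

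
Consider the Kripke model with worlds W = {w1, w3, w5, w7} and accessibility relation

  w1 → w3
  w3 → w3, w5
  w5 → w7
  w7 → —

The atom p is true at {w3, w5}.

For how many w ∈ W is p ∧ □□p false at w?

3

w1: p is F, □□p is T. ✗
w3: p is T, □□p is F. ✗
w5: p is T, □□p is T. ✓
w7: p is F, □□p is T. ✗
Satisfying worlds: {w5}.
So p ∧ □□p fails at the other 3 worlds.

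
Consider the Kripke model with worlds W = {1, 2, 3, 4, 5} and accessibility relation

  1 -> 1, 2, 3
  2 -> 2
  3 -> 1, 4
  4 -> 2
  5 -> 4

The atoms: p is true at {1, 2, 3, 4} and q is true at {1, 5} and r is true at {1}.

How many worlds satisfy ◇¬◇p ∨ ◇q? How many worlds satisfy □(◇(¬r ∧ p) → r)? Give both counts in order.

For ◇¬◇p ∨ ◇q:
1: ◇¬◇p is F, ◇q is T. ✓
2: ◇¬◇p is F, ◇q is F. ✗
3: ◇¬◇p is F, ◇q is T. ✓
4: ◇¬◇p is F, ◇q is F. ✗
5: ◇¬◇p is F, ◇q is F. ✗
— 2 worlds.
For □(◇(¬r ∧ p) → r):
1: successors {1, 2, 3}; ◇(¬r ∧ p) → r there: 1:T, 2:F, 3:F. ✗
2: successors {2}; ◇(¬r ∧ p) → r there: 2:F. ✗
3: successors {1, 4}; ◇(¬r ∧ p) → r there: 1:T, 4:F. ✗
4: successors {2}; ◇(¬r ∧ p) → r there: 2:F. ✗
5: successors {4}; ◇(¬r ∧ p) → r there: 4:F. ✗
— 0 worlds.

2 and 0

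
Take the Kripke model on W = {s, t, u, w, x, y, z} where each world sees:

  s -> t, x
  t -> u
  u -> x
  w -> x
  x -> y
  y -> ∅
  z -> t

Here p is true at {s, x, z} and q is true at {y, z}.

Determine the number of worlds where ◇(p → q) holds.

s: successors {t, x}; p → q there: t:T, x:F. ✓
t: successors {u}; p → q there: u:T. ✓
u: successors {x}; p → q there: x:F. ✗
w: successors {x}; p → q there: x:F. ✗
x: successors {y}; p → q there: y:T. ✓
y: no successors, so ◇(p → q) fails. ✗
z: successors {t}; p → q there: t:T. ✓
Satisfying worlds: {s, t, x, z}.

4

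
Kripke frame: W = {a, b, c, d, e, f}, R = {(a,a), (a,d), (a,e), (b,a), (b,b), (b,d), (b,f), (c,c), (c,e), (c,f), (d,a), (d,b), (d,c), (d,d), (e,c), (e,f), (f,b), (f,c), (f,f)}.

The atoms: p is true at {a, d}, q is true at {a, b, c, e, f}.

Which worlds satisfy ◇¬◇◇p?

{a, c, d, e, f}

a: successors {a, d, e}; ¬◇◇p there: a:F, d:F, e:T. ✓
b: successors {a, b, d, f}; ¬◇◇p there: a:F, b:F, d:F, f:F. ✗
c: successors {c, e, f}; ¬◇◇p there: c:T, e:T, f:F. ✓
d: successors {a, b, c, d}; ¬◇◇p there: a:F, b:F, c:T, d:F. ✓
e: successors {c, f}; ¬◇◇p there: c:T, f:F. ✓
f: successors {b, c, f}; ¬◇◇p there: b:F, c:T, f:F. ✓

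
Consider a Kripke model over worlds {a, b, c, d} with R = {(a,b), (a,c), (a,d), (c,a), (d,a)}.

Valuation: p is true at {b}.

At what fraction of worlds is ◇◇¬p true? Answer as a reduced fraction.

a: successors {b, c, d}; ◇¬p there: b:F, c:T, d:T. ✓
b: no successors, so ◇◇¬p fails. ✗
c: successors {a}; ◇¬p there: a:T. ✓
d: successors {a}; ◇¬p there: a:T. ✓
That's 3 of 4 worlds, so 3/4.

3/4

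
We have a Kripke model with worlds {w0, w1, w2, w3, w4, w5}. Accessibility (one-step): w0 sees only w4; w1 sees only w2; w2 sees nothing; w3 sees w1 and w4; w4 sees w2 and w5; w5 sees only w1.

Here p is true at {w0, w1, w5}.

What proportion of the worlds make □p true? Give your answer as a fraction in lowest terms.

1/3

w0: successors {w4}; p there: w4:F. ✗
w1: successors {w2}; p there: w2:F. ✗
w2: no successors, so □p holds vacuously. ✓
w3: successors {w1, w4}; p there: w1:T, w4:F. ✗
w4: successors {w2, w5}; p there: w2:F, w5:T. ✗
w5: successors {w1}; p there: w1:T. ✓
That's 2 of 6 worlds, so 2/6 = 1/3.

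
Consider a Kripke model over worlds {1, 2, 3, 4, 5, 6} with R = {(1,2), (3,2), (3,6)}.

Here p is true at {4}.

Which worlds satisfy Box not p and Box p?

{2, 4, 5, 6}

1: Box not p is T, Box p is F. ✗
2: Box not p is T, Box p is T. ✓
3: Box not p is T, Box p is F. ✗
4: Box not p is T, Box p is T. ✓
5: Box not p is T, Box p is T. ✓
6: Box not p is T, Box p is T. ✓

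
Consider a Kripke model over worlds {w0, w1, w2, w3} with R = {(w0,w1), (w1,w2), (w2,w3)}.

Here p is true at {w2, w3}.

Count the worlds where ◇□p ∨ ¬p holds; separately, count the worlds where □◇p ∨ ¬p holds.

3 and 3

For ◇□p ∨ ¬p:
w0: ◇□p is T, ¬p is T. ✓
w1: ◇□p is T, ¬p is T. ✓
w2: ◇□p is T, ¬p is F. ✓
w3: ◇□p is F, ¬p is F. ✗
— 3 worlds.
For □◇p ∨ ¬p:
w0: □◇p is T, ¬p is T. ✓
w1: □◇p is T, ¬p is T. ✓
w2: □◇p is F, ¬p is F. ✗
w3: □◇p is T, ¬p is F. ✓
— 3 worlds.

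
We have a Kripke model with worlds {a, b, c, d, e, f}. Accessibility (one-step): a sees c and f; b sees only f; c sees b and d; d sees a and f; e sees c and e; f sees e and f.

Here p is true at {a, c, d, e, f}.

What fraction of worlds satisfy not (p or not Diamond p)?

1/6

a: p or not Diamond p is T. ✗
b: p or not Diamond p is F. ✓
c: p or not Diamond p is T. ✗
d: p or not Diamond p is T. ✗
e: p or not Diamond p is T. ✗
f: p or not Diamond p is T. ✗
That's 1 of 6 worlds, so 1/6.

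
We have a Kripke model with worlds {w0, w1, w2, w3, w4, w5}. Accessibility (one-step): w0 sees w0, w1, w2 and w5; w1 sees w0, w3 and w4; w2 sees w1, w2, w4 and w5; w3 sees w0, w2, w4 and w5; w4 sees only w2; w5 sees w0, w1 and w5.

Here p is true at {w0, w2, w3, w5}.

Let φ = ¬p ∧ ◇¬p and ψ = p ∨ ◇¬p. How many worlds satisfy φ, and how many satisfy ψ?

1 and 5

For ¬p ∧ ◇¬p:
w0: ¬p is F, ◇¬p is T. ✗
w1: ¬p is T, ◇¬p is T. ✓
w2: ¬p is F, ◇¬p is T. ✗
w3: ¬p is F, ◇¬p is T. ✗
w4: ¬p is T, ◇¬p is F. ✗
w5: ¬p is F, ◇¬p is T. ✗
— 1 world.
For p ∨ ◇¬p:
w0: p is T, ◇¬p is T. ✓
w1: p is F, ◇¬p is T. ✓
w2: p is T, ◇¬p is T. ✓
w3: p is T, ◇¬p is T. ✓
w4: p is F, ◇¬p is F. ✗
w5: p is T, ◇¬p is T. ✓
— 5 worlds.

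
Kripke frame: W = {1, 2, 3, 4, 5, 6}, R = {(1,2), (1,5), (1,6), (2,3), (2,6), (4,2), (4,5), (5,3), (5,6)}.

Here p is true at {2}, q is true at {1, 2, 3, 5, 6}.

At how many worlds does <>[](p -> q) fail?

2

1: successors {2, 5, 6}; [](p -> q) there: 2:T, 5:T, 6:T. ✓
2: successors {3, 6}; [](p -> q) there: 3:T, 6:T. ✓
3: no successors, so <>[](p -> q) fails. ✗
4: successors {2, 5}; [](p -> q) there: 2:T, 5:T. ✓
5: successors {3, 6}; [](p -> q) there: 3:T, 6:T. ✓
6: no successors, so <>[](p -> q) fails. ✗
Satisfying worlds: {1, 2, 4, 5}.
So <>[](p -> q) fails at the other 2 worlds.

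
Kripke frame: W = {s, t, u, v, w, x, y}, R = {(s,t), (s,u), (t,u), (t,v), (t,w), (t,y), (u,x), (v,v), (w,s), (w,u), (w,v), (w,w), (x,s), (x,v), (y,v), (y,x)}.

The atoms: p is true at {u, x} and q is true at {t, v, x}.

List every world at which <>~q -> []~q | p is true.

s: <>~q is T, []~q | p is F. ✗
t: <>~q is T, []~q | p is F. ✗
u: <>~q is F, []~q | p is T. ✓
v: <>~q is F, []~q | p is F. ✓
w: <>~q is T, []~q | p is F. ✗
x: <>~q is T, []~q | p is T. ✓
y: <>~q is F, []~q | p is F. ✓

{u, v, x, y}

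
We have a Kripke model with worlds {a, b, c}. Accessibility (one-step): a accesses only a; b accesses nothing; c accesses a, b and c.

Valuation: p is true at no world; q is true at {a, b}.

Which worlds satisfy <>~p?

{a, c}

a: successors {a}; ~p there: a:T. ✓
b: no successors, so <>~p fails. ✗
c: successors {a, b, c}; ~p there: a:T, b:T, c:T. ✓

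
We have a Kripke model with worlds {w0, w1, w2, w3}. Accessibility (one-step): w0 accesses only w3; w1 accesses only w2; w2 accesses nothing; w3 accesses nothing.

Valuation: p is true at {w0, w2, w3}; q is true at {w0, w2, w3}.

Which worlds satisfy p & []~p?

{w2, w3}

w0: p is T, []~p is F. ✗
w1: p is F, []~p is F. ✗
w2: p is T, []~p is T. ✓
w3: p is T, []~p is T. ✓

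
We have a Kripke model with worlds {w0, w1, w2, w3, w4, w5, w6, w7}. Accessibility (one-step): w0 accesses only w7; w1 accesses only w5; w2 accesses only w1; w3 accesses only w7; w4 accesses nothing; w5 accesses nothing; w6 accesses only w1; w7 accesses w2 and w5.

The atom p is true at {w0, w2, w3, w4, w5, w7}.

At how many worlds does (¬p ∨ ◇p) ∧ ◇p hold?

4

w0: ¬p ∨ ◇p is T, ◇p is T. ✓
w1: ¬p ∨ ◇p is T, ◇p is T. ✓
w2: ¬p ∨ ◇p is F, ◇p is F. ✗
w3: ¬p ∨ ◇p is T, ◇p is T. ✓
w4: ¬p ∨ ◇p is F, ◇p is F. ✗
w5: ¬p ∨ ◇p is F, ◇p is F. ✗
w6: ¬p ∨ ◇p is T, ◇p is F. ✗
w7: ¬p ∨ ◇p is T, ◇p is T. ✓
Satisfying worlds: {w0, w1, w3, w7}.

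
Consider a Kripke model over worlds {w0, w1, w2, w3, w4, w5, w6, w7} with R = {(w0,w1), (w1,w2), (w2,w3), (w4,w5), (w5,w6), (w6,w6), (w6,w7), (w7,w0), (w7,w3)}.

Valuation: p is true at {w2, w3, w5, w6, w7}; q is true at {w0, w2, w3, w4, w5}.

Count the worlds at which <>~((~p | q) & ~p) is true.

w0: successors {w1}; ~((~p | q) & ~p) there: w1:F. ✗
w1: successors {w2}; ~((~p | q) & ~p) there: w2:T. ✓
w2: successors {w3}; ~((~p | q) & ~p) there: w3:T. ✓
w3: no successors, so <>~((~p | q) & ~p) fails. ✗
w4: successors {w5}; ~((~p | q) & ~p) there: w5:T. ✓
w5: successors {w6}; ~((~p | q) & ~p) there: w6:T. ✓
w6: successors {w6, w7}; ~((~p | q) & ~p) there: w6:T, w7:T. ✓
w7: successors {w0, w3}; ~((~p | q) & ~p) there: w0:F, w3:T. ✓
Satisfying worlds: {w1, w2, w4, w5, w6, w7}.

6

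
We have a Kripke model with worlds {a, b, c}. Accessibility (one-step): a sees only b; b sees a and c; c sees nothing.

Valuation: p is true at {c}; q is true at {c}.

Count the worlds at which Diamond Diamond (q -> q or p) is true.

2

a: successors {b}; Diamond (q -> q or p) there: b:T. ✓
b: successors {a, c}; Diamond (q -> q or p) there: a:T, c:F. ✓
c: no successors, so Diamond Diamond (q -> q or p) fails. ✗
Satisfying worlds: {a, b}.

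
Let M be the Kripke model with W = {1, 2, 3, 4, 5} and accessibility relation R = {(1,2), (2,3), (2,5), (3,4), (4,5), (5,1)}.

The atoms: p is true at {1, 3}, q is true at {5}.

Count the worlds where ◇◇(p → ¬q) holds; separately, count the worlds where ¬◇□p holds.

For ◇◇(p → ¬q):
1: successors {2}; ◇(p → ¬q) there: 2:T. ✓
2: successors {3, 5}; ◇(p → ¬q) there: 3:T, 5:T. ✓
3: successors {4}; ◇(p → ¬q) there: 4:T. ✓
4: successors {5}; ◇(p → ¬q) there: 5:T. ✓
5: successors {1}; ◇(p → ¬q) there: 1:T. ✓
— 5 worlds.
For ¬◇□p:
1: ◇□p is F. ✓
2: ◇□p is T. ✗
3: ◇□p is F. ✓
4: ◇□p is T. ✗
5: ◇□p is F. ✓
— 3 worlds.

5 and 3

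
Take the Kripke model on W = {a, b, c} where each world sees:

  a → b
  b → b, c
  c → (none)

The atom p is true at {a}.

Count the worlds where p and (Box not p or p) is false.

a: p is T, Box not p or p is T. ✓
b: p is F, Box not p or p is T. ✗
c: p is F, Box not p or p is T. ✗
Satisfying worlds: {a}.
So p and (Box not p or p) fails at the other 2 worlds.

2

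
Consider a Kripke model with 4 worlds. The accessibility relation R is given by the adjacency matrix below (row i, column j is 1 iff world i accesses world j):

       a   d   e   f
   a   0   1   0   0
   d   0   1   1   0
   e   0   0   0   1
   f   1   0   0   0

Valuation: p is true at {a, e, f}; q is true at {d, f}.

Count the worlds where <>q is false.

a: successors {d}; q there: d:T. ✓
d: successors {d, e}; q there: d:T, e:F. ✓
e: successors {f}; q there: f:T. ✓
f: successors {a}; q there: a:F. ✗
Satisfying worlds: {a, d, e}.
So <>q fails at the other 1 world.

1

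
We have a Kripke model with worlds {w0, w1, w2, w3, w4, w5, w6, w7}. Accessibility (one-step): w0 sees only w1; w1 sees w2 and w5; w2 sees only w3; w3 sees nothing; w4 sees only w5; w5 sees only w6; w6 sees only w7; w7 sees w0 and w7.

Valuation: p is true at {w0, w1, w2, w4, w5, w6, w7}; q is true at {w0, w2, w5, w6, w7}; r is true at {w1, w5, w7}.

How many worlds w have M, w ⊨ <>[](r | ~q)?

4

w0: successors {w1}; [](r | ~q) there: w1:F. ✗
w1: successors {w2, w5}; [](r | ~q) there: w2:T, w5:F. ✓
w2: successors {w3}; [](r | ~q) there: w3:T. ✓
w3: no successors, so <>[](r | ~q) fails. ✗
w4: successors {w5}; [](r | ~q) there: w5:F. ✗
w5: successors {w6}; [](r | ~q) there: w6:T. ✓
w6: successors {w7}; [](r | ~q) there: w7:F. ✗
w7: successors {w0, w7}; [](r | ~q) there: w0:T, w7:F. ✓
Satisfying worlds: {w1, w2, w5, w7}.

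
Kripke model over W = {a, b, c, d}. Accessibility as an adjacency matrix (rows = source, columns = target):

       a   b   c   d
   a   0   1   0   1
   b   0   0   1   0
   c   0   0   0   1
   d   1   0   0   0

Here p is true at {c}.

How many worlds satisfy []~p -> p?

2

a: []~p is T, p is F. ✗
b: []~p is F, p is F. ✓
c: []~p is T, p is T. ✓
d: []~p is T, p is F. ✗
Satisfying worlds: {b, c}.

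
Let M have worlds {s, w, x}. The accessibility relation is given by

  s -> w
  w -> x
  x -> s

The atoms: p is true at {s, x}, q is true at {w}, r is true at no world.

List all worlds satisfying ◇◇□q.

{w}

s: successors {w}; ◇□q there: w:F. ✗
w: successors {x}; ◇□q there: x:T. ✓
x: successors {s}; ◇□q there: s:F. ✗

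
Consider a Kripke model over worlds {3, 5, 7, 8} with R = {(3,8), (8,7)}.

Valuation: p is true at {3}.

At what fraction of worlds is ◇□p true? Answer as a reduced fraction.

3: successors {8}; □p there: 8:F. ✗
5: no successors, so ◇□p fails. ✗
7: no successors, so ◇□p fails. ✗
8: successors {7}; □p there: 7:T. ✓
That's 1 of 4 worlds, so 1/4.

1/4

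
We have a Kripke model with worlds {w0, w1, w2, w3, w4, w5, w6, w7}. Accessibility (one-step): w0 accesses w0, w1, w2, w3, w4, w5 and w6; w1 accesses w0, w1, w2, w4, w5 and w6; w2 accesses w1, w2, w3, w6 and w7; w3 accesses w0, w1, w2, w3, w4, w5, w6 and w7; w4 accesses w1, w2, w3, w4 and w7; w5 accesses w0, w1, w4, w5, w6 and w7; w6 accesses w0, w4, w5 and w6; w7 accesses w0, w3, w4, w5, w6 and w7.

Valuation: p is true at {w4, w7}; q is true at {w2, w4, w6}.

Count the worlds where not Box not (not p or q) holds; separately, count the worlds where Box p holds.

8 and 0

For not Box not (not p or q):
w0: Box not (not p or q) is F. ✓
w1: Box not (not p or q) is F. ✓
w2: Box not (not p or q) is F. ✓
w3: Box not (not p or q) is F. ✓
w4: Box not (not p or q) is F. ✓
w5: Box not (not p or q) is F. ✓
w6: Box not (not p or q) is F. ✓
w7: Box not (not p or q) is F. ✓
— 8 worlds.
For Box p:
w0: successors {w0, w1, w2, w3, w4, w5, w6}; p there: w0:F, w1:F, w2:F, w3:F, w4:T, w5:F, w6:F. ✗
w1: successors {w0, w1, w2, w4, w5, w6}; p there: w0:F, w1:F, w2:F, w4:T, w5:F, w6:F. ✗
w2: successors {w1, w2, w3, w6, w7}; p there: w1:F, w2:F, w3:F, w6:F, w7:T. ✗
w3: successors {w0, w1, w2, w3, w4, w5, w6, w7}; p there: w0:F, w1:F, w2:F, w3:F, w4:T, w5:F, w6:F, w7:T. ✗
w4: successors {w1, w2, w3, w4, w7}; p there: w1:F, w2:F, w3:F, w4:T, w7:T. ✗
w5: successors {w0, w1, w4, w5, w6, w7}; p there: w0:F, w1:F, w4:T, w5:F, w6:F, w7:T. ✗
w6: successors {w0, w4, w5, w6}; p there: w0:F, w4:T, w5:F, w6:F. ✗
w7: successors {w0, w3, w4, w5, w6, w7}; p there: w0:F, w3:F, w4:T, w5:F, w6:F, w7:T. ✗
— 0 worlds.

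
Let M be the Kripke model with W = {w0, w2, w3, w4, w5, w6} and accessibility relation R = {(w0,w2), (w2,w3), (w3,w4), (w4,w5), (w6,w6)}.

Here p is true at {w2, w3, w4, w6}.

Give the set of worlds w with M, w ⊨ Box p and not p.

{w0, w5}

w0: Box p is T, not p is T. ✓
w2: Box p is T, not p is F. ✗
w3: Box p is T, not p is F. ✗
w4: Box p is F, not p is F. ✗
w5: Box p is T, not p is T. ✓
w6: Box p is T, not p is F. ✗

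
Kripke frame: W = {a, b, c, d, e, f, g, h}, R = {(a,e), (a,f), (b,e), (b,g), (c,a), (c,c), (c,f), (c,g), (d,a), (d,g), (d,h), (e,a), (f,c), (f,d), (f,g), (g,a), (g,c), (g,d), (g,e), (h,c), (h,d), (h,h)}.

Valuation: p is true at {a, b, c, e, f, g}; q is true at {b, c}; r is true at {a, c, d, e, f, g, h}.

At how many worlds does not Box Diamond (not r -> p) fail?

a: Box Diamond (not r -> p) is T. ✗
b: Box Diamond (not r -> p) is T. ✗
c: Box Diamond (not r -> p) is T. ✗
d: Box Diamond (not r -> p) is T. ✗
e: Box Diamond (not r -> p) is T. ✗
f: Box Diamond (not r -> p) is T. ✗
g: Box Diamond (not r -> p) is T. ✗
h: Box Diamond (not r -> p) is T. ✗
Satisfying worlds: ∅.
So not Box Diamond (not r -> p) fails at the other 8 worlds.

8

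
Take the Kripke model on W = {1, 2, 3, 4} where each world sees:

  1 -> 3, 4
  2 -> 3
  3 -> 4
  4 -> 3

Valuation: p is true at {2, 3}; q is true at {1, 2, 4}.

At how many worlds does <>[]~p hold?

1: successors {3, 4}; []~p there: 3:T, 4:F. ✓
2: successors {3}; []~p there: 3:T. ✓
3: successors {4}; []~p there: 4:F. ✗
4: successors {3}; []~p there: 3:T. ✓
Satisfying worlds: {1, 2, 4}.

3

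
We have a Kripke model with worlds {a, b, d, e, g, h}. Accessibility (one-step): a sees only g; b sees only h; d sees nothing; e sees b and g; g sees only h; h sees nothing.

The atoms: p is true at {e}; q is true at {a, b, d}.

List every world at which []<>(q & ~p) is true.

a: successors {g}; <>(q & ~p) there: g:F. ✗
b: successors {h}; <>(q & ~p) there: h:F. ✗
d: no successors, so []<>(q & ~p) holds vacuously. ✓
e: successors {b, g}; <>(q & ~p) there: b:F, g:F. ✗
g: successors {h}; <>(q & ~p) there: h:F. ✗
h: no successors, so []<>(q & ~p) holds vacuously. ✓

{d, h}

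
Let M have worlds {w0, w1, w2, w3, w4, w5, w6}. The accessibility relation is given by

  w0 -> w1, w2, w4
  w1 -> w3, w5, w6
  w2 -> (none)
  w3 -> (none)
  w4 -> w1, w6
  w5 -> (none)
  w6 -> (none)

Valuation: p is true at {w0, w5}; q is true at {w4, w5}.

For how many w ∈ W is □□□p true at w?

w0: successors {w1, w2, w4}; □□p there: w1:T, w2:T, w4:F. ✗
w1: successors {w3, w5, w6}; □□p there: w3:T, w5:T, w6:T. ✓
w2: no successors, so □□□p holds vacuously. ✓
w3: no successors, so □□□p holds vacuously. ✓
w4: successors {w1, w6}; □□p there: w1:T, w6:T. ✓
w5: no successors, so □□□p holds vacuously. ✓
w6: no successors, so □□□p holds vacuously. ✓
Satisfying worlds: {w1, w2, w3, w4, w5, w6}.

6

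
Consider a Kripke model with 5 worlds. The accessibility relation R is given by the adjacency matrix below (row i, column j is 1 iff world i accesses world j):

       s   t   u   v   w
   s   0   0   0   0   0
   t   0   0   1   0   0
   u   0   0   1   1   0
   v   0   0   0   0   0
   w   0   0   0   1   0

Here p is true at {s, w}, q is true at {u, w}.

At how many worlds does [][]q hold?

s: no successors, so [][]q holds vacuously. ✓
t: successors {u}; []q there: u:F. ✗
u: successors {u, v}; []q there: u:F, v:T. ✗
v: no successors, so [][]q holds vacuously. ✓
w: successors {v}; []q there: v:T. ✓
Satisfying worlds: {s, v, w}.

3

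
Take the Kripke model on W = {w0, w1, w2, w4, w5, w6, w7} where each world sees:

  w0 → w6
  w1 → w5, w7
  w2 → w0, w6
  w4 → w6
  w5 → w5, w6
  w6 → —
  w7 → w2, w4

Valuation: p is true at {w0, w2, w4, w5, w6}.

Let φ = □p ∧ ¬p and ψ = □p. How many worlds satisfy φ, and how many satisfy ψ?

For □p ∧ ¬p:
w0: □p is T, ¬p is F. ✗
w1: □p is F, ¬p is T. ✗
w2: □p is T, ¬p is F. ✗
w4: □p is T, ¬p is F. ✗
w5: □p is T, ¬p is F. ✗
w6: □p is T, ¬p is F. ✗
w7: □p is T, ¬p is T. ✓
— 1 world.
For □p:
w0: successors {w6}; p there: w6:T. ✓
w1: successors {w5, w7}; p there: w5:T, w7:F. ✗
w2: successors {w0, w6}; p there: w0:T, w6:T. ✓
w4: successors {w6}; p there: w6:T. ✓
w5: successors {w5, w6}; p there: w5:T, w6:T. ✓
w6: no successors, so □p holds vacuously. ✓
w7: successors {w2, w4}; p there: w2:T, w4:T. ✓
— 6 worlds.

1 and 6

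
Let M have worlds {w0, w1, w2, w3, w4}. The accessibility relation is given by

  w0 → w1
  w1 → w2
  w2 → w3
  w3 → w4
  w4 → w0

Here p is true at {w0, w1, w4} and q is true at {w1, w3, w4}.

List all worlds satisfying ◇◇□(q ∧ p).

w0: successors {w1}; ◇□(q ∧ p) there: w1:F. ✗
w1: successors {w2}; ◇□(q ∧ p) there: w2:T. ✓
w2: successors {w3}; ◇□(q ∧ p) there: w3:F. ✗
w3: successors {w4}; ◇□(q ∧ p) there: w4:T. ✓
w4: successors {w0}; ◇□(q ∧ p) there: w0:F. ✗

{w1, w3}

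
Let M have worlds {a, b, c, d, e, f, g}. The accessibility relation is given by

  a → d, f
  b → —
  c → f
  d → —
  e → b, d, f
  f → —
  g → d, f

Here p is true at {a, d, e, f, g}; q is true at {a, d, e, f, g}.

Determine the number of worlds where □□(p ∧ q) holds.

a: successors {d, f}; □(p ∧ q) there: d:T, f:T. ✓
b: no successors, so □□(p ∧ q) holds vacuously. ✓
c: successors {f}; □(p ∧ q) there: f:T. ✓
d: no successors, so □□(p ∧ q) holds vacuously. ✓
e: successors {b, d, f}; □(p ∧ q) there: b:T, d:T, f:T. ✓
f: no successors, so □□(p ∧ q) holds vacuously. ✓
g: successors {d, f}; □(p ∧ q) there: d:T, f:T. ✓
Satisfying worlds: {a, b, c, d, e, f, g}.

7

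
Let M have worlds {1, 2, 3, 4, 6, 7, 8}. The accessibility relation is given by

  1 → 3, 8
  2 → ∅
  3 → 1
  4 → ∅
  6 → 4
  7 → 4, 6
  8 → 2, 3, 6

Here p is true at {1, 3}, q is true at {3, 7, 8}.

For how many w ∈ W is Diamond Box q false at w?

1: successors {3, 8}; Box q there: 3:F, 8:F. ✗
2: no successors, so Diamond Box q fails. ✗
3: successors {1}; Box q there: 1:T. ✓
4: no successors, so Diamond Box q fails. ✗
6: successors {4}; Box q there: 4:T. ✓
7: successors {4, 6}; Box q there: 4:T, 6:F. ✓
8: successors {2, 3, 6}; Box q there: 2:T, 3:F, 6:F. ✓
Satisfying worlds: {3, 6, 7, 8}.
So Diamond Box q fails at the other 3 worlds.

3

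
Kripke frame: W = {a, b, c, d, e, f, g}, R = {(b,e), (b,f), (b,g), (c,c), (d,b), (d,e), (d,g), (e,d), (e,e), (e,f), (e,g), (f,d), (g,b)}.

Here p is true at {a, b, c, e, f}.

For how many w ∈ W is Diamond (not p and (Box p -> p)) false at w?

5

a: no successors, so Diamond (not p and (Box p -> p)) fails. ✗
b: successors {e, f, g}; not p and (Box p -> p) there: e:F, f:F, g:F. ✗
c: successors {c}; not p and (Box p -> p) there: c:F. ✗
d: successors {b, e, g}; not p and (Box p -> p) there: b:F, e:F, g:F. ✗
e: successors {d, e, f, g}; not p and (Box p -> p) there: d:T, e:F, f:F, g:F. ✓
f: successors {d}; not p and (Box p -> p) there: d:T. ✓
g: successors {b}; not p and (Box p -> p) there: b:F. ✗
Satisfying worlds: {e, f}.
So Diamond (not p and (Box p -> p)) fails at the other 5 worlds.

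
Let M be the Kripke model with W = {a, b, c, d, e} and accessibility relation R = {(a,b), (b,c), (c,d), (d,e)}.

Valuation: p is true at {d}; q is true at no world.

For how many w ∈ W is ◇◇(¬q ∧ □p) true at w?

a: successors {b}; ◇(¬q ∧ □p) there: b:T. ✓
b: successors {c}; ◇(¬q ∧ □p) there: c:F. ✗
c: successors {d}; ◇(¬q ∧ □p) there: d:T. ✓
d: successors {e}; ◇(¬q ∧ □p) there: e:F. ✗
e: no successors, so ◇◇(¬q ∧ □p) fails. ✗
Satisfying worlds: {a, c}.

2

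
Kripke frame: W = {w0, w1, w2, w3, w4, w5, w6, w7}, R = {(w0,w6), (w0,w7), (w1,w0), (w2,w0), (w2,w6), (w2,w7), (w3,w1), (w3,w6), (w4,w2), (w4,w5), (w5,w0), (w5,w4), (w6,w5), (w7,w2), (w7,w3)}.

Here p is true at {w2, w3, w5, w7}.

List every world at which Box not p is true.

w0: successors {w6, w7}; not p there: w6:T, w7:F. ✗
w1: successors {w0}; not p there: w0:T. ✓
w2: successors {w0, w6, w7}; not p there: w0:T, w6:T, w7:F. ✗
w3: successors {w1, w6}; not p there: w1:T, w6:T. ✓
w4: successors {w2, w5}; not p there: w2:F, w5:F. ✗
w5: successors {w0, w4}; not p there: w0:T, w4:T. ✓
w6: successors {w5}; not p there: w5:F. ✗
w7: successors {w2, w3}; not p there: w2:F, w3:F. ✗

{w1, w3, w5}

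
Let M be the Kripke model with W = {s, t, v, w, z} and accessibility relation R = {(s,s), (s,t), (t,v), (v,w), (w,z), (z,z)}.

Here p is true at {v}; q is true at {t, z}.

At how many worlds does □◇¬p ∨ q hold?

4

s: □◇¬p is F, q is F. ✗
t: □◇¬p is T, q is T. ✓
v: □◇¬p is T, q is F. ✓
w: □◇¬p is T, q is F. ✓
z: □◇¬p is T, q is T. ✓
Satisfying worlds: {t, v, w, z}.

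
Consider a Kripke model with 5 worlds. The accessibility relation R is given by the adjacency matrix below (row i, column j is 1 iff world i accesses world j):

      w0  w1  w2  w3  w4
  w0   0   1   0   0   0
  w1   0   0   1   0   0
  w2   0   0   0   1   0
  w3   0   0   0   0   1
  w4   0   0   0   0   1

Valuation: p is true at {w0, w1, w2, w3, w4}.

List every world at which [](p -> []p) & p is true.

w0: [](p -> []p) is T, p is T. ✓
w1: [](p -> []p) is T, p is T. ✓
w2: [](p -> []p) is T, p is T. ✓
w3: [](p -> []p) is T, p is T. ✓
w4: [](p -> []p) is T, p is T. ✓

{w0, w1, w2, w3, w4}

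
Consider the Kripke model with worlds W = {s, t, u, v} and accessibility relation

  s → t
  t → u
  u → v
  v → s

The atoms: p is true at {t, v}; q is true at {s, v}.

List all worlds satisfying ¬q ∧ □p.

s: ¬q is F, □p is T. ✗
t: ¬q is T, □p is F. ✗
u: ¬q is T, □p is T. ✓
v: ¬q is F, □p is F. ✗

{u}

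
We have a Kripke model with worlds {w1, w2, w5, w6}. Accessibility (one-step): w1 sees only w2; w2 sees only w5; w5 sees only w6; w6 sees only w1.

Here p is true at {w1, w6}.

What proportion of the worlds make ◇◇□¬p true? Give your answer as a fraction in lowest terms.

w1: successors {w2}; ◇□¬p there: w2:F. ✗
w2: successors {w5}; ◇□¬p there: w5:F. ✗
w5: successors {w6}; ◇□¬p there: w6:T. ✓
w6: successors {w1}; ◇□¬p there: w1:T. ✓
That's 2 of 4 worlds, so 2/4 = 1/2.

1/2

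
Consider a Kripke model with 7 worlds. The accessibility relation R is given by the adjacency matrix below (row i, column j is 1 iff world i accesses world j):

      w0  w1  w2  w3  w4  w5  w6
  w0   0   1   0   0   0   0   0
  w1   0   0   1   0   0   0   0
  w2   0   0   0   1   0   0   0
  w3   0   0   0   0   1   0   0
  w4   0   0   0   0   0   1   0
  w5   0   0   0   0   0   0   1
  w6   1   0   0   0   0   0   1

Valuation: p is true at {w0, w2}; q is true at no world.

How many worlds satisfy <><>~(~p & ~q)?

w0: successors {w1}; <>~(~p & ~q) there: w1:T. ✓
w1: successors {w2}; <>~(~p & ~q) there: w2:F. ✗
w2: successors {w3}; <>~(~p & ~q) there: w3:F. ✗
w3: successors {w4}; <>~(~p & ~q) there: w4:F. ✗
w4: successors {w5}; <>~(~p & ~q) there: w5:F. ✗
w5: successors {w6}; <>~(~p & ~q) there: w6:T. ✓
w6: successors {w0, w6}; <>~(~p & ~q) there: w0:F, w6:T. ✓
Satisfying worlds: {w0, w5, w6}.

3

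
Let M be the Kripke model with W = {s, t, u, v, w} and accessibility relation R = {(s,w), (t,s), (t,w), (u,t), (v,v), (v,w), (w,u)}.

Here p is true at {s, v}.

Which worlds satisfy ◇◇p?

{u, v}

s: successors {w}; ◇p there: w:F. ✗
t: successors {s, w}; ◇p there: s:F, w:F. ✗
u: successors {t}; ◇p there: t:T. ✓
v: successors {v, w}; ◇p there: v:T, w:F. ✓
w: successors {u}; ◇p there: u:F. ✗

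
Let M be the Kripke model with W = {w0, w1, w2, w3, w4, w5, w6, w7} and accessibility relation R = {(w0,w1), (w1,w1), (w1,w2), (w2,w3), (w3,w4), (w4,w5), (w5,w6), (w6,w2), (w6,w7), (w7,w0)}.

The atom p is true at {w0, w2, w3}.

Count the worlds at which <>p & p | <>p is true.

w0: <>p & p is F, <>p is F. ✗
w1: <>p & p is F, <>p is T. ✓
w2: <>p & p is T, <>p is T. ✓
w3: <>p & p is F, <>p is F. ✗
w4: <>p & p is F, <>p is F. ✗
w5: <>p & p is F, <>p is F. ✗
w6: <>p & p is F, <>p is T. ✓
w7: <>p & p is F, <>p is T. ✓
Satisfying worlds: {w1, w2, w6, w7}.

4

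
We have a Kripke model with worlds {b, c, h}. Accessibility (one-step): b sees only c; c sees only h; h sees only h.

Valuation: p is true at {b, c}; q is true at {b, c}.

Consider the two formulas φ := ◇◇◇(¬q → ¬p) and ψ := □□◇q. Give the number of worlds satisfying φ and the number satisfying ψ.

For ◇◇◇(¬q → ¬p):
b: successors {c}; ◇◇(¬q → ¬p) there: c:T. ✓
c: successors {h}; ◇◇(¬q → ¬p) there: h:T. ✓
h: successors {h}; ◇◇(¬q → ¬p) there: h:T. ✓
— 3 worlds.
For □□◇q:
b: successors {c}; □◇q there: c:F. ✗
c: successors {h}; □◇q there: h:F. ✗
h: successors {h}; □◇q there: h:F. ✗
— 0 worlds.

3 and 0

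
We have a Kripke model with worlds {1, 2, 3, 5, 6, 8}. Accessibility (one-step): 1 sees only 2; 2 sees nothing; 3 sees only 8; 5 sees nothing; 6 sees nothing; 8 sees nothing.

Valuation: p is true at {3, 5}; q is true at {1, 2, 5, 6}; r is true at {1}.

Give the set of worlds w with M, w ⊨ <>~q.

1: successors {2}; ~q there: 2:F. ✗
2: no successors, so <>~q fails. ✗
3: successors {8}; ~q there: 8:T. ✓
5: no successors, so <>~q fails. ✗
6: no successors, so <>~q fails. ✗
8: no successors, so <>~q fails. ✗

{3}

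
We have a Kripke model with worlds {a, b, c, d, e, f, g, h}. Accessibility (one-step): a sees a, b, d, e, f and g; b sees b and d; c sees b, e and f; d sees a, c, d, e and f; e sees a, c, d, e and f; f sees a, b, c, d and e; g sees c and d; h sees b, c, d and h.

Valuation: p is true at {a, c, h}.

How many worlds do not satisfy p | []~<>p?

a: p is T, []~<>p is F. ✓
b: p is F, []~<>p is F. ✗
c: p is T, []~<>p is F. ✓
d: p is F, []~<>p is F. ✗
e: p is F, []~<>p is F. ✗
f: p is F, []~<>p is F. ✗
g: p is F, []~<>p is F. ✗
h: p is T, []~<>p is F. ✓
Satisfying worlds: {a, c, h}.
So p | []~<>p fails at the other 5 worlds.

5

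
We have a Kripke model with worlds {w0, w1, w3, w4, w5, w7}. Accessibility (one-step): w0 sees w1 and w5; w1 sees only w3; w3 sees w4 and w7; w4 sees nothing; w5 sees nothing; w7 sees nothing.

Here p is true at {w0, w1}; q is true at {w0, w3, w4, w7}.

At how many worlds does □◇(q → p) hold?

3

w0: successors {w1, w5}; ◇(q → p) there: w1:F, w5:F. ✗
w1: successors {w3}; ◇(q → p) there: w3:F. ✗
w3: successors {w4, w7}; ◇(q → p) there: w4:F, w7:F. ✗
w4: no successors, so □◇(q → p) holds vacuously. ✓
w5: no successors, so □◇(q → p) holds vacuously. ✓
w7: no successors, so □◇(q → p) holds vacuously. ✓
Satisfying worlds: {w4, w5, w7}.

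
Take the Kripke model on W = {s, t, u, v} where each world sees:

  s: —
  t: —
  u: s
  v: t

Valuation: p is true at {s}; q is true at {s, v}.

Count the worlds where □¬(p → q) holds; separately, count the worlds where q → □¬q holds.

For □¬(p → q):
s: no successors, so □¬(p → q) holds vacuously. ✓
t: no successors, so □¬(p → q) holds vacuously. ✓
u: successors {s}; ¬(p → q) there: s:F. ✗
v: successors {t}; ¬(p → q) there: t:F. ✗
— 2 worlds.
For q → □¬q:
s: q is T, □¬q is T. ✓
t: q is F, □¬q is T. ✓
u: q is F, □¬q is F. ✓
v: q is T, □¬q is T. ✓
— 4 worlds.

2 and 4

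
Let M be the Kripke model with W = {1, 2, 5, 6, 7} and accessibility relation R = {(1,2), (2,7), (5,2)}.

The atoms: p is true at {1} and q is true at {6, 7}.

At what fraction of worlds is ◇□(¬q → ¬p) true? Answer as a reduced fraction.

1: successors {2}; □(¬q → ¬p) there: 2:T. ✓
2: successors {7}; □(¬q → ¬p) there: 7:T. ✓
5: successors {2}; □(¬q → ¬p) there: 2:T. ✓
6: no successors, so ◇□(¬q → ¬p) fails. ✗
7: no successors, so ◇□(¬q → ¬p) fails. ✗
That's 3 of 5 worlds, so 3/5.

3/5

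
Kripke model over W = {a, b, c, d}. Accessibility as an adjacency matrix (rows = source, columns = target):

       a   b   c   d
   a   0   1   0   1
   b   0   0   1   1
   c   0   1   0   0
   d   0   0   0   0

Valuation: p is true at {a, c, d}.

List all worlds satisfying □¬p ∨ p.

a: □¬p is F, p is T. ✓
b: □¬p is F, p is F. ✗
c: □¬p is T, p is T. ✓
d: □¬p is T, p is T. ✓

{a, c, d}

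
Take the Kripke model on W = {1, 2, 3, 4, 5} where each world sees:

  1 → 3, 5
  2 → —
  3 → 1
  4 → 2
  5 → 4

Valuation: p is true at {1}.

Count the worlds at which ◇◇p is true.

1: successors {3, 5}; ◇p there: 3:T, 5:F. ✓
2: no successors, so ◇◇p fails. ✗
3: successors {1}; ◇p there: 1:F. ✗
4: successors {2}; ◇p there: 2:F. ✗
5: successors {4}; ◇p there: 4:F. ✗
Satisfying worlds: {1}.

1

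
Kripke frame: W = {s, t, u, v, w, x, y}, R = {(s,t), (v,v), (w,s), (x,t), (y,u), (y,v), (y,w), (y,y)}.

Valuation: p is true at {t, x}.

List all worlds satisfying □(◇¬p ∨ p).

s: successors {t}; ◇¬p ∨ p there: t:T. ✓
t: no successors, so □(◇¬p ∨ p) holds vacuously. ✓
u: no successors, so □(◇¬p ∨ p) holds vacuously. ✓
v: successors {v}; ◇¬p ∨ p there: v:T. ✓
w: successors {s}; ◇¬p ∨ p there: s:F. ✗
x: successors {t}; ◇¬p ∨ p there: t:T. ✓
y: successors {u, v, w, y}; ◇¬p ∨ p there: u:F, v:T, w:T, y:T. ✗

{s, t, u, v, x}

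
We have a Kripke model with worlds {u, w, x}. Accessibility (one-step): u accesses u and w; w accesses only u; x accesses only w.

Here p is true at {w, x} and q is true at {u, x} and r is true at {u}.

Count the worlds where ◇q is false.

u: successors {u, w}; q there: u:T, w:F. ✓
w: successors {u}; q there: u:T. ✓
x: successors {w}; q there: w:F. ✗
Satisfying worlds: {u, w}.
So ◇q fails at the other 1 world.

1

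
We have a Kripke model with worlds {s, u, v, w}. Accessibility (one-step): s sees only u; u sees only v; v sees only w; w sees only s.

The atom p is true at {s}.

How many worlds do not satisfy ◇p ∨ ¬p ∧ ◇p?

s: ◇p is F, ¬p ∧ ◇p is F. ✗
u: ◇p is F, ¬p ∧ ◇p is F. ✗
v: ◇p is F, ¬p ∧ ◇p is F. ✗
w: ◇p is T, ¬p ∧ ◇p is T. ✓
Satisfying worlds: {w}.
So ◇p ∨ ¬p ∧ ◇p fails at the other 3 worlds.

3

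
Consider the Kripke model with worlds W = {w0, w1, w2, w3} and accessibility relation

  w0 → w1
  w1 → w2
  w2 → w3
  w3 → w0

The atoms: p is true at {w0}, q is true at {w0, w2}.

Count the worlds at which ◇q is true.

w0: successors {w1}; q there: w1:F. ✗
w1: successors {w2}; q there: w2:T. ✓
w2: successors {w3}; q there: w3:F. ✗
w3: successors {w0}; q there: w0:T. ✓
Satisfying worlds: {w1, w3}.

2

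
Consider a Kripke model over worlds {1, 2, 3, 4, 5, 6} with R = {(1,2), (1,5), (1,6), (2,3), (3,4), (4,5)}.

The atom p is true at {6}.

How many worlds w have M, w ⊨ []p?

2

1: successors {2, 5, 6}; p there: 2:F, 5:F, 6:T. ✗
2: successors {3}; p there: 3:F. ✗
3: successors {4}; p there: 4:F. ✗
4: successors {5}; p there: 5:F. ✗
5: no successors, so []p holds vacuously. ✓
6: no successors, so []p holds vacuously. ✓
Satisfying worlds: {5, 6}.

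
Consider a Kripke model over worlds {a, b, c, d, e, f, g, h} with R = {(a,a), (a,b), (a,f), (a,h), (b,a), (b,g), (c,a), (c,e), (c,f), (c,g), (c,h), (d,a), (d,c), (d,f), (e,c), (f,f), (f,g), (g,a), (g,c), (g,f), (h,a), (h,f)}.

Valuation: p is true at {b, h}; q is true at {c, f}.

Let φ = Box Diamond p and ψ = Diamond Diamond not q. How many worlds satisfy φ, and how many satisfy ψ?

For Box Diamond p:
a: successors {a, b, f, h}; Diamond p there: a:T, b:F, f:F, h:F. ✗
b: successors {a, g}; Diamond p there: a:T, g:F. ✗
c: successors {a, e, f, g, h}; Diamond p there: a:T, e:F, f:F, g:F, h:F. ✗
d: successors {a, c, f}; Diamond p there: a:T, c:T, f:F. ✗
e: successors {c}; Diamond p there: c:T. ✓
f: successors {f, g}; Diamond p there: f:F, g:F. ✗
g: successors {a, c, f}; Diamond p there: a:T, c:T, f:F. ✗
h: successors {a, f}; Diamond p there: a:T, f:F. ✗
— 1 world.
For Diamond Diamond not q:
a: successors {a, b, f, h}; Diamond not q there: a:T, b:T, f:T, h:T. ✓
b: successors {a, g}; Diamond not q there: a:T, g:T. ✓
c: successors {a, e, f, g, h}; Diamond not q there: a:T, e:F, f:T, g:T, h:T. ✓
d: successors {a, c, f}; Diamond not q there: a:T, c:T, f:T. ✓
e: successors {c}; Diamond not q there: c:T. ✓
f: successors {f, g}; Diamond not q there: f:T, g:T. ✓
g: successors {a, c, f}; Diamond not q there: a:T, c:T, f:T. ✓
h: successors {a, f}; Diamond not q there: a:T, f:T. ✓
— 8 worlds.

1 and 8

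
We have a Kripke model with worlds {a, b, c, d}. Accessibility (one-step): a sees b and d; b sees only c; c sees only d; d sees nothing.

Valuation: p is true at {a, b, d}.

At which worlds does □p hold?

{a, c, d}

a: successors {b, d}; p there: b:T, d:T. ✓
b: successors {c}; p there: c:F. ✗
c: successors {d}; p there: d:T. ✓
d: no successors, so □p holds vacuously. ✓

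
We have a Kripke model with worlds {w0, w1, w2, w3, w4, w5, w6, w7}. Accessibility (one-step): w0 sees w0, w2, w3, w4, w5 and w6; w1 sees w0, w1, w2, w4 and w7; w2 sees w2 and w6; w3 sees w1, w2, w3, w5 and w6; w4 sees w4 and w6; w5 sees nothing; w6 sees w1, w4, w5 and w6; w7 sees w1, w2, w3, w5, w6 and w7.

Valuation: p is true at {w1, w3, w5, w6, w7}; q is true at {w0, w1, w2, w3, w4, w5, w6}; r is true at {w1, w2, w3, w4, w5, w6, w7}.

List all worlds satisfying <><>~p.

w0: successors {w0, w2, w3, w4, w5, w6}; <>~p there: w0:T, w2:T, w3:T, w4:T, w5:F, w6:T. ✓
w1: successors {w0, w1, w2, w4, w7}; <>~p there: w0:T, w1:T, w2:T, w4:T, w7:T. ✓
w2: successors {w2, w6}; <>~p there: w2:T, w6:T. ✓
w3: successors {w1, w2, w3, w5, w6}; <>~p there: w1:T, w2:T, w3:T, w5:F, w6:T. ✓
w4: successors {w4, w6}; <>~p there: w4:T, w6:T. ✓
w5: no successors, so <><>~p fails. ✗
w6: successors {w1, w4, w5, w6}; <>~p there: w1:T, w4:T, w5:F, w6:T. ✓
w7: successors {w1, w2, w3, w5, w6, w7}; <>~p there: w1:T, w2:T, w3:T, w5:F, w6:T, w7:T. ✓

{w0, w1, w2, w3, w4, w6, w7}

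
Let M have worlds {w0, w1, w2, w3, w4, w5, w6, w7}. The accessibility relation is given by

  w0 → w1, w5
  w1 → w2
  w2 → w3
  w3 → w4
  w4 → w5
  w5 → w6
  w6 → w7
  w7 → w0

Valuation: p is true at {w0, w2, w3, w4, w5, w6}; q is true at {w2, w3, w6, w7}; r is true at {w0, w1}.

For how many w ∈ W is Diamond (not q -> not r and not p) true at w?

w0: successors {w1, w5}; not q -> not r and not p there: w1:F, w5:F. ✗
w1: successors {w2}; not q -> not r and not p there: w2:T. ✓
w2: successors {w3}; not q -> not r and not p there: w3:T. ✓
w3: successors {w4}; not q -> not r and not p there: w4:F. ✗
w4: successors {w5}; not q -> not r and not p there: w5:F. ✗
w5: successors {w6}; not q -> not r and not p there: w6:T. ✓
w6: successors {w7}; not q -> not r and not p there: w7:T. ✓
w7: successors {w0}; not q -> not r and not p there: w0:F. ✗
Satisfying worlds: {w1, w2, w5, w6}.

4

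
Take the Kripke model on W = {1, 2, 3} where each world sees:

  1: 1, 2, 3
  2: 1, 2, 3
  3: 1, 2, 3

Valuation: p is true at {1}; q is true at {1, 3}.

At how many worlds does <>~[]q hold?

3

1: successors {1, 2, 3}; ~[]q there: 1:T, 2:T, 3:T. ✓
2: successors {1, 2, 3}; ~[]q there: 1:T, 2:T, 3:T. ✓
3: successors {1, 2, 3}; ~[]q there: 1:T, 2:T, 3:T. ✓
Satisfying worlds: {1, 2, 3}.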